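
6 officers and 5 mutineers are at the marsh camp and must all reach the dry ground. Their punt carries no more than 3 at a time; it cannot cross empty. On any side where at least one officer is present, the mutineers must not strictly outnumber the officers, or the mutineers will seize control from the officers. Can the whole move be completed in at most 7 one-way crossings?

No

Counting alone: each trip to the dry ground takes at most 3 across and each return brings at least 1 back, so after t trips out (and t−1 returns) at most 3t − (t−1) of the 11 are across; that first reaches 11 at t = 5, so at least 9 crossings are needed.
Since 7 < 9, 7 crossings cannot be enough. (The shortest complete plan in fact takes 9:)
1. 3 mutineers → the dry ground.  (the marsh camp: 6O 2M; the dry ground: 0O 3M)
2. 1 mutineer ← the marsh camp.  (the marsh camp: 6O 3M; the dry ground: 0O 2M)
3. 3 officers → the dry ground.  (the marsh camp: 3O 3M; the dry ground: 3O 2M)
4. 1 officer ← the marsh camp.  (the marsh camp: 4O 3M; the dry ground: 2O 2M)
5. 2 officers and 1 mutineer → the dry ground.  (the marsh camp: 2O 2M; the dry ground: 4O 3M)
6. 1 officer ← the marsh camp.  (the marsh camp: 3O 2M; the dry ground: 3O 3M)
7. 2 officers and 1 mutineer → the dry ground.  (the marsh camp: 1O 1M; the dry ground: 5O 4M)
8. 1 officer ← the marsh camp.  (the marsh camp: 2O 1M; the dry ground: 4O 4M)
9. 2 officers and 1 mutineer → the dry ground.  (the marsh camp: 0O 0M; the dry ground: 6O 5M)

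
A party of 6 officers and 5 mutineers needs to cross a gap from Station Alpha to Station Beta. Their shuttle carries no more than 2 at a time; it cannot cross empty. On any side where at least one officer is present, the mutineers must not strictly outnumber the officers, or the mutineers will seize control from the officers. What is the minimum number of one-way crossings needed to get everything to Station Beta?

19

Counting alone: each trip to Station Beta takes at most 2 across and each return brings at least 1 back, so after t trips out (and t−1 returns) at most 2t − (t−1) of the 11 are across; that first reaches 11 at t = 10, so at least 19 crossings are needed.
The plan below uses exactly 19 crossings, so it is optimal:
1. 2 mutineers → Station Beta.  (Station Alpha: 6O 3M; Station Beta: 0O 2M)
2. 1 mutineer ← Station Alpha.  (Station Alpha: 6O 4M; Station Beta: 0O 1M)
3. 2 mutineers → Station Beta.  (Station Alpha: 6O 2M; Station Beta: 0O 3M)
4. 1 mutineer ← Station Alpha.  (Station Alpha: 6O 3M; Station Beta: 0O 2M)
5. 2 officers → Station Beta.  (Station Alpha: 4O 3M; Station Beta: 2O 2M)
6. 1 mutineer ← Station Alpha.  (Station Alpha: 4O 4M; Station Beta: 2O 1M)
7. 1 officer and 1 mutineer → Station Beta.  (Station Alpha: 3O 3M; Station Beta: 3O 2M)
8. 1 officer ← Station Alpha.  (Station Alpha: 4O 3M; Station Beta: 2O 2M)
9. 1 officer and 1 mutineer → Station Beta.  (Station Alpha: 3O 2M; Station Beta: 3O 3M)
10. 1 mutineer ← Station Alpha.  (Station Alpha: 3O 3M; Station Beta: 3O 2M)
11. 1 officer and 1 mutineer → Station Beta.  (Station Alpha: 2O 2M; Station Beta: 4O 3M)
12. 1 officer ← Station Alpha.  (Station Alpha: 3O 2M; Station Beta: 3O 3M)
13. 1 officer and 1 mutineer → Station Beta.  (Station Alpha: 2O 1M; Station Beta: 4O 4M)
14. 1 mutineer ← Station Alpha.  (Station Alpha: 2O 2M; Station Beta: 4O 3M)
15. 1 officer and 1 mutineer → Station Beta.  (Station Alpha: 1O 1M; Station Beta: 5O 4M)
16. 1 officer ← Station Alpha.  (Station Alpha: 2O 1M; Station Beta: 4O 4M)
17. 1 officer and 1 mutineer → Station Beta.  (Station Alpha: 1O 0M; Station Beta: 5O 5M)
18. 1 mutineer ← Station Alpha.  (Station Alpha: 1O 1M; Station Beta: 5O 4M)
19. 1 officer and 1 mutineer → Station Beta.  (Station Alpha: 0O 0M; Station Beta: 6O 5M)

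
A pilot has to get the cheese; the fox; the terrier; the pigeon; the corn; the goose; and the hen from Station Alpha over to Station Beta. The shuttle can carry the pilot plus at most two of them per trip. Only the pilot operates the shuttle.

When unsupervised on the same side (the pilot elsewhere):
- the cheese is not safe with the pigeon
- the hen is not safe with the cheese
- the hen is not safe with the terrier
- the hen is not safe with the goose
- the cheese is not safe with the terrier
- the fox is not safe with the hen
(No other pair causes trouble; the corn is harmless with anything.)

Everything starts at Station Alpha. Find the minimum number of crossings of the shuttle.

11

Counting alone: the pilot can take at most 2 across per trip to Station Beta, so moving all 7 needs at least 4 loaded trips out, with a return between consecutive ones — at least 7 crossings.
The safety rule pushes this higher. Following every safe sequence of crossings, the most of the 7 that can be at Station Beta as the shuttle arrives there on crossings 7, 9 is 5, 6 respectively — never all 7.
So no plan with fewer than 11 crossings exists, and this one achieves 11:
1. Pilot goes to Station Beta with the cheese and the hen.  [Station Alpha: the corn, the fox, the goose, the pigeon, the terrier | Station Beta: the cheese, the hen]
2. Pilot goes back to Station Alpha with the cheese.  [Station Alpha: the cheese, the corn, the fox, the goose, the pigeon, the terrier | Station Beta: the hen]
3. Pilot goes to Station Beta with the cheese and the fox.  [Station Alpha: the corn, the goose, the pigeon, the terrier | Station Beta: the cheese, the fox, the hen]
4. Pilot goes back to Station Alpha with the hen.  [Station Alpha: the corn, the goose, the hen, the pigeon, the terrier | Station Beta: the cheese, the fox]
5. Pilot goes to Station Beta with the goose and the terrier.  [Station Alpha: the corn, the hen, the pigeon | Station Beta: the cheese, the fox, the goose, the terrier]
6. Pilot goes back to Station Alpha with the cheese.  [Station Alpha: the cheese, the corn, the hen, the pigeon | Station Beta: the fox, the goose, the terrier]
7. Pilot goes to Station Beta with the cheese and the pigeon.  [Station Alpha: the corn, the hen | Station Beta: the cheese, the fox, the goose, the pigeon, the terrier]
8. Pilot goes back to Station Alpha with the cheese.  [Station Alpha: the cheese, the corn, the hen | Station Beta: the fox, the goose, the pigeon, the terrier]
9. Pilot goes to Station Beta with the cheese and the corn.  [Station Alpha: the hen | Station Beta: the cheese, the corn, the fox, the goose, the pigeon, the terrier]
10. Pilot goes back to Station Alpha with the cheese.  [Station Alpha: the cheese, the hen | Station Beta: the corn, the fox, the goose, the pigeon, the terrier]
11. Pilot goes to Station Beta with the cheese and the hen.  [Station Alpha: — | Station Beta: the cheese, the corn, the fox, the goose, the hen, the pigeon, the terrier]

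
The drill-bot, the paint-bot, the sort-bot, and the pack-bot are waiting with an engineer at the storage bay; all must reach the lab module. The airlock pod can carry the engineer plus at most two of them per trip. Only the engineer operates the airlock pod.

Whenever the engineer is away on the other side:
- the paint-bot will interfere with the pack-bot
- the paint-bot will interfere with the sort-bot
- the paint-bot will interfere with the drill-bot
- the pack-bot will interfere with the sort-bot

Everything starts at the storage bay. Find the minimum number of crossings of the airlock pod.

Counting alone: the engineer can take at most 2 across per trip to the lab module, so moving all 4 needs at least 2 loaded trips out, with a return between consecutive ones — at least 3 crossings.
The safety rule pushes this higher. Following every safe sequence of crossings, the most of the 4 that can be at the lab module as the airlock pod arrives there on crossing 3 is 3 — never all 4.
So no plan with fewer than 5 crossings exists, and this one achieves 5:
1. Engineer goes to the lab module with the paint-bot and the sort-bot.  [the storage bay: the drill-bot, the pack-bot | the lab module: the paint-bot, the sort-bot]
2. Engineer goes back to the storage bay with the paint-bot.  [the storage bay: the drill-bot, the pack-bot, the paint-bot | the lab module: the sort-bot]
3. Engineer goes to the lab module with the drill-bot and the paint-bot.  [the storage bay: the pack-bot | the lab module: the drill-bot, the paint-bot, the sort-bot]
4. Engineer goes back to the storage bay with the paint-bot.  [the storage bay: the pack-bot, the paint-bot | the lab module: the drill-bot, the sort-bot]
5. Engineer goes to the lab module with the pack-bot and the paint-bot.  [the storage bay: — | the lab module: the drill-bot, the pack-bot, the paint-bot, the sort-bot]

5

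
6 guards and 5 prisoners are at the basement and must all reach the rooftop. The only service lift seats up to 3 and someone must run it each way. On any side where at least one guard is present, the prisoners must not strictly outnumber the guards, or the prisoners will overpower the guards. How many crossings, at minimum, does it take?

9

Counting alone: each trip to the rooftop takes at most 3 across and each return brings at least 1 back, so after t trips out (and t−1 returns) at most 3t − (t−1) of the 11 are across; that first reaches 11 at t = 5, so at least 9 crossings are needed.
The plan below uses exactly 9 crossings, so it is optimal:
1. 3 prisoners → the rooftop.  (the basement: 6G 2P; the rooftop: 0G 3P)
2. 1 prisoner ← the basement.  (the basement: 6G 3P; the rooftop: 0G 2P)
3. 3 guards → the rooftop.  (the basement: 3G 3P; the rooftop: 3G 2P)
4. 1 guard ← the basement.  (the basement: 4G 3P; the rooftop: 2G 2P)
5. 2 guards and 1 prisoner → the rooftop.  (the basement: 2G 2P; the rooftop: 4G 3P)
6. 1 guard ← the basement.  (the basement: 3G 2P; the rooftop: 3G 3P)
7. 2 guards and 1 prisoner → the rooftop.  (the basement: 1G 1P; the rooftop: 5G 4P)
8. 1 guard ← the basement.  (the basement: 2G 1P; the rooftop: 4G 4P)
9. 2 guards and 1 prisoner → the rooftop.  (the basement: 0G 0P; the rooftop: 6G 5P)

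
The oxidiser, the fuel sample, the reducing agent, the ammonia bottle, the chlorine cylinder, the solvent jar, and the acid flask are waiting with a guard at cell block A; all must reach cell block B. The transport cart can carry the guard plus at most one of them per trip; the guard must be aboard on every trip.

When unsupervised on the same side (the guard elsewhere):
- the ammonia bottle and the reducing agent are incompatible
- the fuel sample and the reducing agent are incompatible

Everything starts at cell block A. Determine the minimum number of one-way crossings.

15

Counting alone: the guard can take at most 1 across per trip to cell block B, so moving all 7 needs at least 7 loaded trips out, with a return between consecutive ones — at least 13 crossings.
The safety rule pushes this higher. Following every safe sequence of crossings, the most of the 7 that can be at cell block B as the transport cart arrives there on crossing 13 is 6 — never all 7.
So no plan with fewer than 15 crossings exists, and this one achieves 15:
1. Guard goes to cell block B with the reducing agent.
2. Guard goes back to cell block A alone.
3. Guard goes to cell block B with the oxidiser.
4. Guard goes back to cell block A alone.
5. Guard goes to cell block B with the fuel sample.
6. Guard goes back to cell block A with the reducing agent.
7. Guard goes to cell block B with the ammonia bottle.
8. Guard goes back to cell block A alone.
9. Guard goes to cell block B with the chlorine cylinder.
10. Guard goes back to cell block A alone.
11. Guard goes to cell block B with the solvent jar.
12. Guard goes back to cell block A alone.
13. Guard goes to cell block B with the acid flask.
14. Guard goes back to cell block A alone.
15. Guard goes to cell block B with the reducing agent.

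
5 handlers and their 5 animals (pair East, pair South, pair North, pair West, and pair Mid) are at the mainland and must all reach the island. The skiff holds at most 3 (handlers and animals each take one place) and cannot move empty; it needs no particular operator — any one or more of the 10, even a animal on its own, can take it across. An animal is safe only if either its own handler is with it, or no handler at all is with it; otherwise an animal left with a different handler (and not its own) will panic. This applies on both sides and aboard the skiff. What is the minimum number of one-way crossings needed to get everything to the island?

11

Counting alone: each trip to the island takes at most 3 across and each return brings at least 1 back, so after t trips out (and t−1 returns) at most 3t − (t−1) of the 10 are across; that first reaches 10 at t = 5, so at least 9 crossings are needed.
The safety rule pushes this higher. Following every safe sequence of crossings, the most of the 10 that can be at the island as the skiff arrives there on crossing 9 is 9 — never all 10.
So no plan with fewer than 11 crossings exists, and this one achieves 11:
1. animal East and handler East cross → the island.
2. handler East crosses ← the mainland.
3. animal North, animal South, and animal West cross → the island.
4. animal East crosses ← the mainland.
5. handler North, handler South, and handler West cross → the island.
6. animal South and handler South cross ← the mainland.
7. handler East, handler Mid, and handler South cross → the island.
8. animal North crosses ← the mainland.
9. animal East and animal South cross → the island.
10. animal East crosses ← the mainland.
11. animal East, animal Mid, and animal North cross → the island.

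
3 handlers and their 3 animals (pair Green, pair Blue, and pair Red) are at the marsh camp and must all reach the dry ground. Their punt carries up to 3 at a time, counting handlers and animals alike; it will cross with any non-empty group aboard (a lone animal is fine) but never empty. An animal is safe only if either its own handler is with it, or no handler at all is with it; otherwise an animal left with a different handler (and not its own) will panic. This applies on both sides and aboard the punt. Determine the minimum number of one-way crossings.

5

Counting alone: each trip to the dry ground takes at most 3 across and each return brings at least 1 back, so after t trips out (and t−1 returns) at most 3t − (t−1) of the 6 are across; that first reaches 6 at t = 3, so at least 5 crossings are needed.
The plan below uses exactly 5 crossings, so it is optimal:
1. animal Green and handler Green cross → the dry ground.
2. handler Green crosses ← the marsh camp.
3. handler Blue, handler Green, and handler Red cross → the dry ground.
4. animal Green crosses ← the marsh camp.
5. animal Blue, animal Green, and animal Red cross → the dry ground.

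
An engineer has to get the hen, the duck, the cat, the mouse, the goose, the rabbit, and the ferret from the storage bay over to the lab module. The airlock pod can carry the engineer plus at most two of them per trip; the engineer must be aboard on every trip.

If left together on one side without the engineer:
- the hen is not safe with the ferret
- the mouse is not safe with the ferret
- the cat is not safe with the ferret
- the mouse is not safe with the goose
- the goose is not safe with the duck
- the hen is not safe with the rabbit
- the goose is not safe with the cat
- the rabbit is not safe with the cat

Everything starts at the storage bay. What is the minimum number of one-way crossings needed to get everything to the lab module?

Whatever the first load, the items left behind include a forbidden pair without the engineer. No opening move is safe, so no plan exists.

impossible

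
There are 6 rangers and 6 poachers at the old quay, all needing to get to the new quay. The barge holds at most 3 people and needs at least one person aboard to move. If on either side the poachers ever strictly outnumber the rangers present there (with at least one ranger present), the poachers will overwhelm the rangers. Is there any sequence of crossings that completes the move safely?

Following every safe sequence of crossings from the start, the most of the 12 that can be at the new quay as the barge arrives there on crossings 1, 3, 5 is 3, 5, 6 respectively; the best ever achieved is 6 of 12.
From crossing 7 on, no configuration arises that was not already reachable earlier: only 17 distinct safe configurations (who is on which side, and where the barge is) can ever be reached, none of them has everyone across, and every continuation just revisits them. They are: 0 rangers + 0 poachers across (barge back at the start); 0 rangers + 1 poacher across (barge there); 0 rangers + 1 poacher across (barge back at the start); 0 rangers + 2 poachers across (barge there); 0 rangers + 2 poachers across (barge back at the start); 0 rangers + 3 poachers across (barge there); 0 rangers + 3 poachers across (barge back at the start); 0 rangers + 4 poachers across (barge there); 0 rangers + 4 poachers across (barge back at the start); 0 rangers + 5 poachers across (barge there); 0 rangers + 5 poachers across (barge back at the start); 0 rangers + 6 poachers across (barge there); 1 ranger + 1 poacher across (barge there); 1 ranger + 1 poacher across (barge back at the start); 2 rangers + 2 poachers across (barge there); 2 rangers + 2 poachers across (barge back at the start); 3 rangers + 3 poachers across (barge there). So no valid plan exists.

No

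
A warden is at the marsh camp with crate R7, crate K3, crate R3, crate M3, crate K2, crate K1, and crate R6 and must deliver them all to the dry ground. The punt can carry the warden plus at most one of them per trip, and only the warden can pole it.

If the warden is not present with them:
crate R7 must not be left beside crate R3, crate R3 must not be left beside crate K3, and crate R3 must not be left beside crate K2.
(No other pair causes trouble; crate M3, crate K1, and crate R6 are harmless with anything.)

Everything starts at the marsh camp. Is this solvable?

Following every safe sequence of crossings from the start, the most of the 7 that can be at the dry ground as the punt arrives there on crossings 1, 3, 5, 7, 9 is 1, 2, 3, 4, 5 respectively; the best ever achieved is 5 of 7.
From crossing 11 on, no configuration arises that was not already reachable earlier: only 72 distinct safe configurations (who is on which side, and where the punt is) can ever be reached, none of them has everyone across, and every continuation just revisits them. So no valid plan exists.

No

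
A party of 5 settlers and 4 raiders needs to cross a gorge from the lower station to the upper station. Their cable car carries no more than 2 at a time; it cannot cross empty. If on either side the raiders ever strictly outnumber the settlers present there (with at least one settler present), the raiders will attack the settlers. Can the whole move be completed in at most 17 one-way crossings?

Yes — this plan uses 15 crossings (≤ 17):
1. 2 raiders → the upper station.  (the lower station: 5S 2R; the upper station: 0S 2R)
2. 1 raider ← the lower station.  (the lower station: 5S 3R; the upper station: 0S 1R)
3. 2 raiders → the upper station.  (the lower station: 5S 1R; the upper station: 0S 3R)
4. 1 raider ← the lower station.  (the lower station: 5S 2R; the upper station: 0S 2R)
5. 2 settlers → the upper station.  (the lower station: 3S 2R; the upper station: 2S 2R)
6. 1 raider ← the lower station.  (the lower station: 3S 3R; the upper station: 2S 1R)
7. 1 settler and 1 raider → the upper station.  (the lower station: 2S 2R; the upper station: 3S 2R)
8. 1 settler ← the lower station.  (the lower station: 3S 2R; the upper station: 2S 2R)
9. 1 settler and 1 raider → the upper station.  (the lower station: 2S 1R; the upper station: 3S 3R)
10. 1 raider ← the lower station.  (the lower station: 2S 2R; the upper station: 3S 2R)
11. 1 settler and 1 raider → the upper station.  (the lower station: 1S 1R; the upper station: 4S 3R)
12. 1 settler ← the lower station.  (the lower station: 2S 1R; the upper station: 3S 3R)
13. 1 settler and 1 raider → the upper station.  (the lower station: 1S 0R; the upper station: 4S 4R)
14. 1 raider ← the lower station.  (the lower station: 1S 1R; the upper station: 4S 3R)
15. 1 settler and 1 raider → the upper station.  (the lower station: 0S 0R; the upper station: 5S 4R)

Yes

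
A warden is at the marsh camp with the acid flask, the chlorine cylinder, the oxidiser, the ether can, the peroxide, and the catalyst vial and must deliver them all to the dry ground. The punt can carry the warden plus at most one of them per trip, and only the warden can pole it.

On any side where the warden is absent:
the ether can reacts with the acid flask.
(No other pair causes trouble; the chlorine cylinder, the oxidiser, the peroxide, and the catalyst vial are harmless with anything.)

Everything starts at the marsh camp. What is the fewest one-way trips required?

Counting alone: the warden can take at most 1 across per trip to the dry ground, so moving all 6 needs at least 6 loaded trips out, with a return between consecutive ones — at least 11 crossings.
The plan below uses exactly 11 crossings, so it is optimal:
1. Warden goes to the dry ground with the acid flask.
2. Warden goes back to the marsh camp alone.
3. Warden goes to the dry ground with the chlorine cylinder.
4. Warden goes back to the marsh camp alone.
5. Warden goes to the dry ground with the oxidiser.
6. Warden goes back to the marsh camp alone.
7. Warden goes to the dry ground with the peroxide.
8. Warden goes back to the marsh camp alone.
9. Warden goes to the dry ground with the catalyst vial.
10. Warden goes back to the marsh camp alone.
11. Warden goes to the dry ground with the ether can.

11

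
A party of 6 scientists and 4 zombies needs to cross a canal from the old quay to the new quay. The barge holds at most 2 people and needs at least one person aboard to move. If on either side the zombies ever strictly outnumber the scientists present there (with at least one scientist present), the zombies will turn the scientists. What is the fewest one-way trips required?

17

Counting alone: each trip to the new quay takes at most 2 across and each return brings at least 1 back, so after t trips out (and t−1 returns) at most 2t − (t−1) of the 10 are across; that first reaches 10 at t = 9, so at least 17 crossings are needed.
The plan below uses exactly 17 crossings, so it is optimal:
1. 2 zombies → the new quay.  (the old quay: 6S 2Z; the new quay: 0S 2Z)
2. 1 zombie ← the old quay.  (the old quay: 6S 3Z; the new quay: 0S 1Z)
3. 2 zombies → the new quay.  (the old quay: 6S 1Z; the new quay: 0S 3Z)
4. 1 zombie ← the old quay.  (the old quay: 6S 2Z; the new quay: 0S 2Z)
5. 2 scientists → the new quay.  (the old quay: 4S 2Z; the new quay: 2S 2Z)
6. 1 zombie ← the old quay.  (the old quay: 4S 3Z; the new quay: 2S 1Z)
7. 1 scientist and 1 zombie → the new quay.  (the old quay: 3S 2Z; the new quay: 3S 2Z)
8. 1 zombie ← the old quay.  (the old quay: 3S 3Z; the new quay: 3S 1Z)
9. 2 zombies → the new quay.  (the old quay: 3S 1Z; the new quay: 3S 3Z)
10. 1 zombie ← the old quay.  (the old quay: 3S 2Z; the new quay: 3S 2Z)
11. 1 scientist and 1 zombie → the new quay.  (the old quay: 2S 1Z; the new quay: 4S 3Z)
12. 1 zombie ← the old quay.  (the old quay: 2S 2Z; the new quay: 4S 2Z)
13. 2 zombies → the new quay.  (the old quay: 2S 0Z; the new quay: 4S 4Z)
14. 1 zombie ← the old quay.  (the old quay: 2S 1Z; the new quay: 4S 3Z)
15. 1 scientist and 1 zombie → the new quay.  (the old quay: 1S 0Z; the new quay: 5S 4Z)
16. 1 zombie ← the old quay.  (the old quay: 1S 1Z; the new quay: 5S 3Z)
17. 1 scientist and 1 zombie → the new quay.  (the old quay: 0S 0Z; the new quay: 6S 4Z)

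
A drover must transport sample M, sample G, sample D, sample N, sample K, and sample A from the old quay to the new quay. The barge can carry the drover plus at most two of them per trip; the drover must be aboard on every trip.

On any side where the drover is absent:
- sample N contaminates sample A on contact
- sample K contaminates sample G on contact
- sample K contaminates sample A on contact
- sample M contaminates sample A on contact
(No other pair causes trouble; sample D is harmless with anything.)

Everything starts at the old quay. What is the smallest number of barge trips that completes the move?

7

Counting alone: the drover can take at most 2 across per trip to the new quay, so moving all 6 needs at least 3 loaded trips out, with a return between consecutive ones — at least 5 crossings.
The safety rule pushes this higher. Following every safe sequence of crossings, the most of the 6 that can be at the new quay as the barge arrives there on crossing 5 is 5 — never all 6.
So no plan with fewer than 7 crossings exists, and this one achieves 7:
1. Drover goes to the new quay with sample A and sample G.  [the old quay: sample D, sample K, sample M, sample N | the new quay: sample A, sample G]
2. Drover goes back to the old quay alone.  [the old quay: sample D, sample K, sample M, sample N | the new quay: sample A, sample G]
3. Drover goes to the new quay with sample D.  [the old quay: sample K, sample M, sample N | the new quay: sample A, sample D, sample G]
4. Drover goes back to the old quay alone.  [the old quay: sample K, sample M, sample N | the new quay: sample A, sample D, sample G]
5. Drover goes to the new quay with sample M and sample N.  [the old quay: sample K | the new quay: sample A, sample D, sample G, sample M, sample N]
6. Drover goes back to the old quay with sample A.  [the old quay: sample A, sample K | the new quay: sample D, sample G, sample M, sample N]
7. Drover goes to the new quay with sample A and sample K.  [the old quay: — | the new quay: sample A, sample D, sample G, sample K, sample M, sample N]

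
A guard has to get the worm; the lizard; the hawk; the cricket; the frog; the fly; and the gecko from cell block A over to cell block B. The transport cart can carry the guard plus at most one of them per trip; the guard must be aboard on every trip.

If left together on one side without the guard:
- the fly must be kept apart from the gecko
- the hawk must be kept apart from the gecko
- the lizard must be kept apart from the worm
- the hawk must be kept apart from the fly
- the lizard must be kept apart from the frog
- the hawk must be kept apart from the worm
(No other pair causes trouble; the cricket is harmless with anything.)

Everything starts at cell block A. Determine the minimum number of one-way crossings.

impossible

Whatever the first load, the items left behind include a forbidden pair without the guard. No opening move is safe, so no plan exists.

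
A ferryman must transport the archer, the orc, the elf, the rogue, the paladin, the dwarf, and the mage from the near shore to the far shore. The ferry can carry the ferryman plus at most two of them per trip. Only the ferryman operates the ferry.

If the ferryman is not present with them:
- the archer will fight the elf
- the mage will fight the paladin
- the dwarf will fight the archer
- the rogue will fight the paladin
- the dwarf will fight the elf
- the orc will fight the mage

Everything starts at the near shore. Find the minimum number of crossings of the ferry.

impossible

Whatever the first load, the items left behind include a forbidden pair without the ferryman. No opening move is safe, so no plan exists.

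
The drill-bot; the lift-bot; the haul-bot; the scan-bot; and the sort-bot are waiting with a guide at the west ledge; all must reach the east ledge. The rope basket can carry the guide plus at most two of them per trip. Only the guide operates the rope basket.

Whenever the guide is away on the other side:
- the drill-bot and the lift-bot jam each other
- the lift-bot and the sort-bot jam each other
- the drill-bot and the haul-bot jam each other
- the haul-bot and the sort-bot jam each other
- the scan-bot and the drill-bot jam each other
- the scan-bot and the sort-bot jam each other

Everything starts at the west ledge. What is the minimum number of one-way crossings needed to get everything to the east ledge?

Counting alone: the guide can take at most 2 across per trip to the east ledge, so moving all 5 needs at least 3 loaded trips out, with a return between consecutive ones — at least 5 crossings.
The safety rule pushes this higher. Following every safe sequence of crossings, the most of the 5 that can be at the east ledge as the rope basket arrives there on crossing 5 is 4 — never all 5.
So no plan with fewer than 7 crossings exists, and this one achieves 7:
1. Guide goes to the east ledge with the drill-bot and the sort-bot.  [the west ledge: the haul-bot, the lift-bot, the scan-bot | the east ledge: the drill-bot, the sort-bot]
2. Guide goes back to the west ledge alone.  [the west ledge: the haul-bot, the lift-bot, the scan-bot | the east ledge: the drill-bot, the sort-bot]
3. Guide goes to the east ledge with the lift-bot.  [the west ledge: the haul-bot, the scan-bot | the east ledge: the drill-bot, the lift-bot, the sort-bot]
4. Guide goes back to the west ledge with the drill-bot and the sort-bot.  [the west ledge: the drill-bot, the haul-bot, the scan-bot, the sort-bot | the east ledge: the lift-bot]
5. Guide goes to the east ledge with the haul-bot and the scan-bot.  [the west ledge: the drill-bot, the sort-bot | the east ledge: the haul-bot, the lift-bot, the scan-bot]
6. Guide goes back to the west ledge alone.  [the west ledge: the drill-bot, the sort-bot | the east ledge: the haul-bot, the lift-bot, the scan-bot]
7. Guide goes to the east ledge with the drill-bot and the sort-bot.  [the west ledge: — | the east ledge: the drill-bot, the haul-bot, the lift-bot, the scan-bot, the sort-bot]

7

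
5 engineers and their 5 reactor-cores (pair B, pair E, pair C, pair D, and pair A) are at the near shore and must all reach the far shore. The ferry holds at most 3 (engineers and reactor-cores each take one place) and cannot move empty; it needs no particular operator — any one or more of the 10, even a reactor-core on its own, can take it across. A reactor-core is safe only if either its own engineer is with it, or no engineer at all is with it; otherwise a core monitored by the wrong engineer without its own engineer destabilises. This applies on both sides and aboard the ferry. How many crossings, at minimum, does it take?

11

Counting alone: each trip to the far shore takes at most 3 across and each return brings at least 1 back, so after t trips out (and t−1 returns) at most 3t − (t−1) of the 10 are across; that first reaches 10 at t = 5, so at least 9 crossings are needed.
The safety rule pushes this higher. Following every safe sequence of crossings, the most of the 10 that can be at the far shore as the ferry arrives there on crossing 9 is 9 — never all 10.
So no plan with fewer than 11 crossings exists, and this one achieves 11:
1. engineer B and reactor-core B cross → the far shore.
2. engineer B crosses ← the near shore.
3. reactor-core C, reactor-core D, and reactor-core E cross → the far shore.
4. reactor-core B crosses ← the near shore.
5. engineer C, engineer D, and engineer E cross → the far shore.
6. engineer E and reactor-core E cross ← the near shore.
7. engineer A, engineer B, and engineer E cross → the far shore.
8. reactor-core C crosses ← the near shore.
9. reactor-core B and reactor-core E cross → the far shore.
10. reactor-core B crosses ← the near shore.
11. reactor-core A, reactor-core B, and reactor-core C cross → the far shore.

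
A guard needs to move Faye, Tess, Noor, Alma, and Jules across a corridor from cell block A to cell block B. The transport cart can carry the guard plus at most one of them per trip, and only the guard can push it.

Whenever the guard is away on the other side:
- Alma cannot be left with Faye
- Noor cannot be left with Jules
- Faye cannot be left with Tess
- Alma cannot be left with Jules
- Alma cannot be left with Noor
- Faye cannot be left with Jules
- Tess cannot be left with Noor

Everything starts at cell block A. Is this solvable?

No

Whatever the first load, the items left behind include a forbidden pair without the guard. No opening move is safe, so no plan exists.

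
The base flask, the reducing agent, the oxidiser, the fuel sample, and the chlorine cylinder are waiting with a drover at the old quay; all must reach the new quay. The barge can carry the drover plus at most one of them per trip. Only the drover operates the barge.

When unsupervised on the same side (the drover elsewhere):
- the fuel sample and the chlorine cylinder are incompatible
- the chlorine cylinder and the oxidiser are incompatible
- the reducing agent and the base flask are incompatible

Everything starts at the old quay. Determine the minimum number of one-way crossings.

impossible

Whatever the first load, the items left behind include a forbidden pair without the drover. No opening move is safe, so no plan exists.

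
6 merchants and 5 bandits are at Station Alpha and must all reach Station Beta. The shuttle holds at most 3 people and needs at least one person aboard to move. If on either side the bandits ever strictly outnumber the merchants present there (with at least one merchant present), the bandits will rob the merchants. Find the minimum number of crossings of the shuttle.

9

Counting alone: each trip to Station Beta takes at most 3 across and each return brings at least 1 back, so after t trips out (and t−1 returns) at most 3t − (t−1) of the 11 are across; that first reaches 11 at t = 5, so at least 9 crossings are needed.
The plan below uses exactly 9 crossings, so it is optimal:
1. 3 bandits → Station Beta.  (Station Alpha: 6M 2B; Station Beta: 0M 3B)
2. 1 bandit ← Station Alpha.  (Station Alpha: 6M 3B; Station Beta: 0M 2B)
3. 3 merchants → Station Beta.  (Station Alpha: 3M 3B; Station Beta: 3M 2B)
4. 1 merchant ← Station Alpha.  (Station Alpha: 4M 3B; Station Beta: 2M 2B)
5. 2 merchants and 1 bandit → Station Beta.  (Station Alpha: 2M 2B; Station Beta: 4M 3B)
6. 1 merchant ← Station Alpha.  (Station Alpha: 3M 2B; Station Beta: 3M 3B)
7. 2 merchants and 1 bandit → Station Beta.  (Station Alpha: 1M 1B; Station Beta: 5M 4B)
8. 1 merchant ← Station Alpha.  (Station Alpha: 2M 1B; Station Beta: 4M 4B)
9. 2 merchants and 1 bandit → Station Beta.  (Station Alpha: 0M 0B; Station Beta: 6M 5B)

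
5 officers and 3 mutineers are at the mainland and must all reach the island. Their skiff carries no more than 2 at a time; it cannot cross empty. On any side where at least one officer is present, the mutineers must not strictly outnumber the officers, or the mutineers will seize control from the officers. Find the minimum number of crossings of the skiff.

13

Counting alone: each trip to the island takes at most 2 across and each return brings at least 1 back, so after t trips out (and t−1 returns) at most 2t − (t−1) of the 8 are across; that first reaches 8 at t = 7, so at least 13 crossings are needed.
The plan below uses exactly 13 crossings, so it is optimal:
1. 2 mutineers → the island.  (the mainland: 5O 1M; the island: 0O 2M)
2. 1 mutineer ← the mainland.  (the mainland: 5O 2M; the island: 0O 1M)
3. 2 mutineers → the island.  (the mainland: 5O 0M; the island: 0O 3M)
4. 1 mutineer ← the mainland.  (the mainland: 5O 1M; the island: 0O 2M)
5. 2 officers → the island.  (the mainland: 3O 1M; the island: 2O 2M)
6. 1 mutineer ← the mainland.  (the mainland: 3O 2M; the island: 2O 1M)
7. 1 officer and 1 mutineer → the island.  (the mainland: 2O 1M; the island: 3O 2M)
8. 1 mutineer ← the mainland.  (the mainland: 2O 2M; the island: 3O 1M)
9. 2 mutineers → the island.  (the mainland: 2O 0M; the island: 3O 3M)
10. 1 mutineer ← the mainland.  (the mainland: 2O 1M; the island: 3O 2M)
11. 1 officer and 1 mutineer → the island.  (the mainland: 1O 0M; the island: 4O 3M)
12. 1 mutineer ← the mainland.  (the mainland: 1O 1M; the island: 4O 2M)
13. 1 officer and 1 mutineer → the island.  (the mainland: 0O 0M; the island: 5O 3M)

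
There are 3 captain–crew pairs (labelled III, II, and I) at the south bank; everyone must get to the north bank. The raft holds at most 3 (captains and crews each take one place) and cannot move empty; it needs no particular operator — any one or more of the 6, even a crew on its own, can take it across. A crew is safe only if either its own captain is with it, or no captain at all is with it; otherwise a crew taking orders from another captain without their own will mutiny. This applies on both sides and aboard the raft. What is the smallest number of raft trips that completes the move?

5

Counting alone: each trip to the north bank takes at most 3 across and each return brings at least 1 back, so after t trips out (and t−1 returns) at most 3t − (t−1) of the 6 are across; that first reaches 6 at t = 3, so at least 5 crossings are needed.
The plan below uses exactly 5 crossings, so it is optimal:
1. captain III and crew III cross → the north bank.
2. captain III crosses ← the south bank.
3. captain I, captain II, and captain III cross → the north bank.
4. crew III crosses ← the south bank.
5. crew I, crew II, and crew III cross → the north bank.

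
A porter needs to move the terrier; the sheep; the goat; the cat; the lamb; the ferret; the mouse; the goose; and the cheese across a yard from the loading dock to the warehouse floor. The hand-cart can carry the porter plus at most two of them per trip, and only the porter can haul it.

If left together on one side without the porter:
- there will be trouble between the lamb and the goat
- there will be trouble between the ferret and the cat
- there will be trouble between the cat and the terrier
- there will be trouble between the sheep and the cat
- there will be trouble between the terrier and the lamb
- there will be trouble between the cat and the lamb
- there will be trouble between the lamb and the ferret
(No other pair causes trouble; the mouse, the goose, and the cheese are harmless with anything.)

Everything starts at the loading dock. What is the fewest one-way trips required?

Counting alone: the porter can take at most 2 across per trip to the warehouse floor, so moving all 9 needs at least 5 loaded trips out, with a return between consecutive ones — at least 9 crossings.
The safety rule pushes this higher. Following every safe sequence of crossings, the most of the 9 that can be at the warehouse floor as the hand-cart arrives there on crossings 9, 11, 13 is 6, 7, 8 respectively — never all 9.
So no plan with fewer than 15 crossings exists, and this one achieves 15:
1. Porter goes to the warehouse floor with the cat and the lamb.  [the loading dock: the cheese, the ferret, the goat, the goose, the mouse, the sheep, the terrier | the warehouse floor: the cat, the lamb]
2. Porter goes back to the loading dock with the cat.  [the loading dock: the cat, the cheese, the ferret, the goat, the goose, the mouse, the sheep, the terrier | the warehouse floor: the lamb]
3. Porter goes to the warehouse floor with the cat and the sheep.  [the loading dock: the cheese, the ferret, the goat, the goose, the mouse, the terrier | the warehouse floor: the cat, the lamb, the sheep]
4. Porter goes back to the loading dock with the cat.  [the loading dock: the cat, the cheese, the ferret, the goat, the goose, the mouse, the terrier | the warehouse floor: the lamb, the sheep]
5. Porter goes to the warehouse floor with the ferret and the terrier.  [the loading dock: the cat, the cheese, the goat, the goose, the mouse | the warehouse floor: the ferret, the lamb, the sheep, the terrier]
6. Porter goes back to the loading dock with the lamb.  [the loading dock: the cat, the cheese, the goat, the goose, the lamb, the mouse | the warehouse floor: the ferret, the sheep, the terrier]
7. Porter goes to the warehouse floor with the cat and the goat.  [the loading dock: the cheese, the goose, the lamb, the mouse | the warehouse floor: the cat, the ferret, the goat, the sheep, the terrier]
8. Porter goes back to the loading dock with the cat.  [the loading dock: the cat, the cheese, the goose, the lamb, the mouse | the warehouse floor: the ferret, the goat, the sheep, the terrier]
9. Porter goes to the warehouse floor with the cat and the mouse.  [the loading dock: the cheese, the goose, the lamb | the warehouse floor: the cat, the ferret, the goat, the mouse, the sheep, the terrier]
10. Porter goes back to the loading dock with the cat.  [the loading dock: the cat, the cheese, the goose, the lamb | the warehouse floor: the ferret, the goat, the mouse, the sheep, the terrier]
11. Porter goes to the warehouse floor with the cat and the goose.  [the loading dock: the cheese, the lamb | the warehouse floor: the cat, the ferret, the goat, the goose, the mouse, the sheep, the terrier]
12. Porter goes back to the loading dock with the cat.  [the loading dock: the cat, the cheese, the lamb | the warehouse floor: the ferret, the goat, the goose, the mouse, the sheep, the terrier]
13. Porter goes to the warehouse floor with the cat and the cheese.  [the loading dock: the lamb | the warehouse floor: the cat, the cheese, the ferret, the goat, the goose, the mouse, the sheep, the terrier]
14. Porter goes back to the loading dock with the cat.  [the loading dock: the cat, the lamb | the warehouse floor: the cheese, the ferret, the goat, the goose, the mouse, the sheep, the terrier]
15. Porter goes to the warehouse floor with the cat and the lamb.  [the loading dock: — | the warehouse floor: the cat, the cheese, the ferret, the goat, the goose, the lamb, the mouse, the sheep, the terrier]

15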